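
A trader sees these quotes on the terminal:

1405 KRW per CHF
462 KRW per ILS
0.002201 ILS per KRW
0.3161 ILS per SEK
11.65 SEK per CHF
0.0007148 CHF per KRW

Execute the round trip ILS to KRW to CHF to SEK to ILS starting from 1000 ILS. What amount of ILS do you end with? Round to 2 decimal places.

1000 ILS × 462 = 462000 KRW
462000 KRW × 0.0007148 = 330.2376 CHF
330.2376 CHF × 11.65 = 3847.26804 SEK
3847.26804 SEK × 0.3161 = 1216.121427444 ILS

1216.12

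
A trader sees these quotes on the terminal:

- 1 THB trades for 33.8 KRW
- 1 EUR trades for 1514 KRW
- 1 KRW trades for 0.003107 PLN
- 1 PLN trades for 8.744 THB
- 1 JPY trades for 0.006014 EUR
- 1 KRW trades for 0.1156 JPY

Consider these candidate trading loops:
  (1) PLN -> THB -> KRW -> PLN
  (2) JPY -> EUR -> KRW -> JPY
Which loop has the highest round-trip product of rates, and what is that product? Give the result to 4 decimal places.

1.0526

(1) 8.744 × 33.8 × 0.003107 = 0.91827
(2) 0.006014 × 1514 × 0.1156 = 1.05256
Highest is cycle (2) at 1.0526 (>1, arbitrage).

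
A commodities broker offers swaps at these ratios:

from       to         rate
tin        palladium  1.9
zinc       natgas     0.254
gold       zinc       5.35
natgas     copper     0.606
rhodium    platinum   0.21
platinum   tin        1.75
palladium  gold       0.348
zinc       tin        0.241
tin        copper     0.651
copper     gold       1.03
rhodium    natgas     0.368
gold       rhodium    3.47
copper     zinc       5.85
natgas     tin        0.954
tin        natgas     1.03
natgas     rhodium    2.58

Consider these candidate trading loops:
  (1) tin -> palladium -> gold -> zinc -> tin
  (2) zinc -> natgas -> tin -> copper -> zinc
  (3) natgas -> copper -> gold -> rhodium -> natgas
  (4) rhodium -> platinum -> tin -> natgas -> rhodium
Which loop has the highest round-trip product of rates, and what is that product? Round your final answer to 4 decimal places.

0.9766

(1) 1.9 × 0.348 × 5.35 × 0.241 = 0.85252
(2) 0.254 × 0.954 × 0.651 × 5.85 = 0.92282
(3) 0.606 × 1.03 × 3.47 × 0.368 = 0.79705
(4) 0.21 × 1.75 × 1.03 × 2.58 = 0.97659
Highest is cycle (4) at 0.9766 (≤1, no arbitrage).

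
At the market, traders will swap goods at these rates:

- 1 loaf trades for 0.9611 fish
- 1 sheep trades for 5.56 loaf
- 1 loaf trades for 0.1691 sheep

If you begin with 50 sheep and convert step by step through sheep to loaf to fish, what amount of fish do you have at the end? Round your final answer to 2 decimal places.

267.19

50 sheep × 5.56 = 278 loaf
278 loaf × 0.9611 = 267.1858 fish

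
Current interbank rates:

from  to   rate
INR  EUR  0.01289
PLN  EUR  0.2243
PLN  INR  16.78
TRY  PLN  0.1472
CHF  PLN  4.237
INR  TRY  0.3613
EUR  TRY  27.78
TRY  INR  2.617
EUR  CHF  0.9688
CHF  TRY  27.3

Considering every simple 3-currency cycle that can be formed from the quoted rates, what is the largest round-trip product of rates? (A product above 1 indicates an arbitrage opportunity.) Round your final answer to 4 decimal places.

EUR→TRY→INR→EUR: 27.78 × 2.617 × 0.01289 = 0.93711
EUR→CHF→PLN→EUR: 0.9688 × 4.237 × 0.2243 = 0.92071
EUR→TRY→PLN→EUR: 27.78 × 0.1472 × 0.2243 = 0.91721
TRY→PLN→INR→TRY: 0.1472 × 16.78 × 0.3613 = 0.89242
Maximum is EUR→TRY→INR→EUR at 0.9371; no arbitrage — every cycle loses value.

0.9371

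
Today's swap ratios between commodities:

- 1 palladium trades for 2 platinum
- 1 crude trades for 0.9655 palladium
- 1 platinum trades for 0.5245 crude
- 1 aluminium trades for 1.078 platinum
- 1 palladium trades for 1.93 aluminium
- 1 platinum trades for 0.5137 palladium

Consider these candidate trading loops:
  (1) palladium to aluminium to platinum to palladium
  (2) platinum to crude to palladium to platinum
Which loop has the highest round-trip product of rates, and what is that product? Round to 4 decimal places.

(1) 1.93 × 1.078 × 0.5137 = 1.06877
(2) 0.5245 × 0.9655 × 2 = 1.01281
Highest is cycle (1) at 1.0688 (>1, arbitrage).

1.0688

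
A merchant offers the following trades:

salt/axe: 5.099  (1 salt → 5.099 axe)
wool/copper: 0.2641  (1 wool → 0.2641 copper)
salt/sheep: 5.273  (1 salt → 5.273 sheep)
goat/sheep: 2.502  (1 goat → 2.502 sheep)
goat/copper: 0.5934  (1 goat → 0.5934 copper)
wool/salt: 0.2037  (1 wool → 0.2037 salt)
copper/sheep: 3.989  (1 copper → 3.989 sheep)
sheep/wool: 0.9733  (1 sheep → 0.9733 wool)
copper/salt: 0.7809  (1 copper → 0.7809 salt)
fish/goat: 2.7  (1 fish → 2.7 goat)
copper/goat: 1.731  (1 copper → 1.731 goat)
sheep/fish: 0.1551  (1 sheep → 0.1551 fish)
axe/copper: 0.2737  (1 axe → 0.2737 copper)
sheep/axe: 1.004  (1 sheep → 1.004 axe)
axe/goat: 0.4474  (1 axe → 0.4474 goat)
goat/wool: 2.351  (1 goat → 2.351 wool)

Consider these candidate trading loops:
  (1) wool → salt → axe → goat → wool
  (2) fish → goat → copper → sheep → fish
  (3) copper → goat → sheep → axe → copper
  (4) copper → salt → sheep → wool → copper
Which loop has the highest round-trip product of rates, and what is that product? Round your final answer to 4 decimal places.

(1) 0.2037 × 5.099 × 0.4474 × 2.351 = 1.09251
(2) 2.7 × 0.5934 × 3.989 × 0.1551 = 0.99126
(3) 1.731 × 2.502 × 1.004 × 0.2737 = 1.19013
(4) 0.7809 × 5.273 × 0.9733 × 0.2641 = 1.05845
Highest is cycle (3) at 1.1901 (>1, arbitrage).

1.1901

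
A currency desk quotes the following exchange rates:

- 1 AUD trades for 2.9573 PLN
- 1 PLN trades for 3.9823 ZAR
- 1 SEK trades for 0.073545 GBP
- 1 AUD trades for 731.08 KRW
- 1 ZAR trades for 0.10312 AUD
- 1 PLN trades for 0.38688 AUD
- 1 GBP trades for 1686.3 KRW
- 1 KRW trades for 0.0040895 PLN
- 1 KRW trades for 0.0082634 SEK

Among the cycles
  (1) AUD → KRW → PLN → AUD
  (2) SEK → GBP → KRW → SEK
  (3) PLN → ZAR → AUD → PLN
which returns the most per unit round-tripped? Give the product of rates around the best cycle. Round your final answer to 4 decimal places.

(1) 731.08 × 0.0040895 × 0.38688 = 1.15668
(2) 0.073545 × 1686.3 × 0.0082634 = 1.02482
(3) 3.9823 × 0.10312 × 2.9573 = 1.21443
Highest is cycle (3) at 1.2144 (>1, arbitrage).

1.2144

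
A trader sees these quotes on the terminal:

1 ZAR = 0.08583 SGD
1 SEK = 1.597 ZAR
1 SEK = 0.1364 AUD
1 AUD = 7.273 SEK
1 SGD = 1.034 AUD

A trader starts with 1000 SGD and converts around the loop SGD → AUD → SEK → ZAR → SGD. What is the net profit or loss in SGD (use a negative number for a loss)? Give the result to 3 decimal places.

1000 SGD × 1.034 = 1034 AUD
1034 AUD × 7.273 = 7520.282 SEK
7520.282 SEK × 1.597 = 12009.890354 ZAR
12009.890354 ZAR × 0.08583 = 1030.80888908382 SGD
Net change: 1030.80888908382 − 1000 = 30.80888908382 SGD

30.809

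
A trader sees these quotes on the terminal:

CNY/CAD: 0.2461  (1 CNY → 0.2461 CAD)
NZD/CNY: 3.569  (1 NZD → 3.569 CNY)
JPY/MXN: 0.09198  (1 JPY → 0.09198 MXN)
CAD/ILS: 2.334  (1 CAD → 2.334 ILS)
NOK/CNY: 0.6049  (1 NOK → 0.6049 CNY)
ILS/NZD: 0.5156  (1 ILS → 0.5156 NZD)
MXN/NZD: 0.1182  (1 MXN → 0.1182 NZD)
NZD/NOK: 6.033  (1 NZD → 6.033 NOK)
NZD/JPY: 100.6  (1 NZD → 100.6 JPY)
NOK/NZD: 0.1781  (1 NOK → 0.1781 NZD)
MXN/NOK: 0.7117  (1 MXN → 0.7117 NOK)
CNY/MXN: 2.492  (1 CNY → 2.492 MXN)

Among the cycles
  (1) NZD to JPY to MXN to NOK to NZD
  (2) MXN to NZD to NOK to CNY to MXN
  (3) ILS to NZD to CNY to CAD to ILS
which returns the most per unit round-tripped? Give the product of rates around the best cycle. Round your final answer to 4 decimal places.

(1) 100.6 × 0.09198 × 0.7117 × 0.1781 = 1.17288
(2) 0.1182 × 6.033 × 0.6049 × 2.492 = 1.07494
(3) 0.5156 × 3.569 × 0.2461 × 2.334 = 1.05699
Highest is cycle (1) at 1.1729 (>1, arbitrage).

1.1729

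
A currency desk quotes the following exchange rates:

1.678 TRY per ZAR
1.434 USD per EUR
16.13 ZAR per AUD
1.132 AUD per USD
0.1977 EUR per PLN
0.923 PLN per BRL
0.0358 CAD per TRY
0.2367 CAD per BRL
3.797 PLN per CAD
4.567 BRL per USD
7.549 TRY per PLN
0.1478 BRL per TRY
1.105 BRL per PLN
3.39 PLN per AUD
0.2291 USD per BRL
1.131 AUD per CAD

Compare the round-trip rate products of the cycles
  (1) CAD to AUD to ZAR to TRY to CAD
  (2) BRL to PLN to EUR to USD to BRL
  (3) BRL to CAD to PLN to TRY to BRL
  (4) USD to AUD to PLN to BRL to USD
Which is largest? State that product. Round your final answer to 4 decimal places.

1.1951

(1) 1.131 × 16.13 × 1.678 × 0.0358 = 1.09590
(2) 0.923 × 0.1977 × 1.434 × 4.567 = 1.19506
(3) 0.2367 × 3.797 × 7.549 × 0.1478 = 1.00277
(4) 1.132 × 3.39 × 1.105 × 0.2291 = 0.97148
Highest is cycle (2) at 1.1951 (>1, arbitrage).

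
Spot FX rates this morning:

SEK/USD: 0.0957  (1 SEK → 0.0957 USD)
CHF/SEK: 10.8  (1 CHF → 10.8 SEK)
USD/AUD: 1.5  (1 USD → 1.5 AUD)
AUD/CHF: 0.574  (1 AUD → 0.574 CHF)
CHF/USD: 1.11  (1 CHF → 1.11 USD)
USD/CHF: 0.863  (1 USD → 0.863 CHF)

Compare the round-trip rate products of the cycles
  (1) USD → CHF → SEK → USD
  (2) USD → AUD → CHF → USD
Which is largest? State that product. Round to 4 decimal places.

(1) 0.863 × 10.8 × 0.0957 = 0.89196
(2) 1.5 × 0.574 × 1.11 = 0.95571
Highest is cycle (2) at 0.9557 (≤1, no arbitrage).

0.9557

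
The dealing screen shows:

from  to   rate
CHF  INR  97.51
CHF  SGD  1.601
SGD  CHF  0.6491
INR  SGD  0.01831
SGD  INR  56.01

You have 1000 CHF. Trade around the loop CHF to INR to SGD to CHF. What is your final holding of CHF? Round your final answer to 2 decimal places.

1158.91

1000 CHF × 97.51 = 97510 INR
97510 INR × 0.01831 = 1785.4081 SGD
1785.4081 SGD × 0.6491 = 1158.90839771 CHF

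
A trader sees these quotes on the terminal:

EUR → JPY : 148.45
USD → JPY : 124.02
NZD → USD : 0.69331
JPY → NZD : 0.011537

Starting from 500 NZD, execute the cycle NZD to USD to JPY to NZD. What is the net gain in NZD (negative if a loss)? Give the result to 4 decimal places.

500 NZD × 0.69331 = 346.655 USD
346.655 USD × 124.02 = 42992.1531 JPY
42992.1531 JPY × 0.011537 = 496.0004703147 NZD
Net change: 496.0004703147 − 500 = -3.9995296853 NZD

-3.9995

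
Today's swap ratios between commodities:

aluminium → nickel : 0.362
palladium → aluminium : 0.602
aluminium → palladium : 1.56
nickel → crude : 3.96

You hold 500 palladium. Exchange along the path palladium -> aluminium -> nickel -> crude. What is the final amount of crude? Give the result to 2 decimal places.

500 palladium × 0.602 = 301 aluminium
301 aluminium × 0.362 = 108.962 nickel
108.962 nickel × 3.96 = 431.48952 crude

431.49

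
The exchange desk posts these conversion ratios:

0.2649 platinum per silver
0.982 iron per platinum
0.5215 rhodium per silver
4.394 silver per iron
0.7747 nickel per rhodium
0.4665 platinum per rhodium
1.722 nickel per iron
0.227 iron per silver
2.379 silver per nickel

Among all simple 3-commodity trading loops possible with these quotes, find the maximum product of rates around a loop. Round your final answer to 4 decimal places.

1.1430

iron→silver→platinum→iron: 4.394 × 0.2649 × 0.982 = 1.14302
nickel→silver→rhodium→nickel: 2.379 × 0.5215 × 0.7747 = 0.96113
iron→nickel→silver→iron: 1.722 × 2.379 × 0.227 = 0.92994
Maximum is iron→silver→platinum→iron at 1.1430; arbitrage exists.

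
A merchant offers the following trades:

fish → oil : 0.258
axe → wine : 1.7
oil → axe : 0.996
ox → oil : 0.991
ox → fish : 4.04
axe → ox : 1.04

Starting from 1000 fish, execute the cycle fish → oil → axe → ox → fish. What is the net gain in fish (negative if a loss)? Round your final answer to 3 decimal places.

1000 fish × 0.258 = 258 oil
258 oil × 0.996 = 256.968 axe
256.968 axe × 1.04 = 267.24672 ox
267.24672 ox × 4.04 = 1079.6767488 fish
Net change: 1079.6767488 − 1000 = 79.6767488 fish

79.677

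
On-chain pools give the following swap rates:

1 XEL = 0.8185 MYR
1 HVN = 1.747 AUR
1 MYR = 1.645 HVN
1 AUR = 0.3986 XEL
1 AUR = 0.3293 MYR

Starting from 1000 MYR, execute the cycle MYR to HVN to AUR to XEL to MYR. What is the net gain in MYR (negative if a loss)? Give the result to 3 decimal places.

1000 MYR × 1.645 = 1645 HVN
1645 HVN × 1.747 = 2873.815 AUR
2873.815 AUR × 0.3986 = 1145.502659 XEL
1145.502659 XEL × 0.8185 = 937.5939263915 MYR
Net change: 937.5939263915 − 1000 = -62.4060736085 MYR

-62.406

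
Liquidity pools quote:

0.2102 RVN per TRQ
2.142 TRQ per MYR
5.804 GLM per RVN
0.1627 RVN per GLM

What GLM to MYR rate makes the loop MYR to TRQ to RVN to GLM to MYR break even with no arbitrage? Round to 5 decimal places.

0.38267

Known legs of the cycle: 2.142 × 0.2102 × 5.804 = 2.6132417136
For no arbitrage the full-cycle product must be 1, so the missing rate is 1 / 2.6132417136 ≈ 0.3826665.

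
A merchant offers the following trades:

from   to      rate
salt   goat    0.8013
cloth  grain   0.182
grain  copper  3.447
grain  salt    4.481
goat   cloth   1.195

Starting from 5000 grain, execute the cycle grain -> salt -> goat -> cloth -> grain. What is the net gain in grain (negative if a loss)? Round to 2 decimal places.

5000 grain × 4.481 = 22405 salt
22405 salt × 0.8013 = 17953.1265 goat
17953.1265 goat × 1.195 = 21453.9861675 cloth
21453.9861675 cloth × 0.182 = 3904.625482485 grain
Net change: 3904.625482485 − 5000 = -1095.374517515 grain

-1095.37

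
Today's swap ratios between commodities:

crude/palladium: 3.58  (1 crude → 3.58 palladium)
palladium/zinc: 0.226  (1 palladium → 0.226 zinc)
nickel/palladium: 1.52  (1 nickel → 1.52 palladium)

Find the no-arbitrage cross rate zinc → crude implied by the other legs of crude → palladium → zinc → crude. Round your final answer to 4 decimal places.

Known legs of the cycle: 3.58 × 0.226 = 0.80908
For no arbitrage the full-cycle product must be 1, so the missing rate is 1 / 0.80908 ≈ 1.235972.

1.2360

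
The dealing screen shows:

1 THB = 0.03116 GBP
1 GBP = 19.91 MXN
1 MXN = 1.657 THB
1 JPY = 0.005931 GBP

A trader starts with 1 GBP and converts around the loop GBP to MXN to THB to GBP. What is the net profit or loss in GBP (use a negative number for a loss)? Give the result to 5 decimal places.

0.02800

1 GBP × 19.91 = 19.91 MXN
19.91 MXN × 1.657 = 32.99087 THB
32.99087 THB × 0.03116 = 1.0279955092 GBP
Net change: 1.0279955092 − 1 = 0.0279955092 GBP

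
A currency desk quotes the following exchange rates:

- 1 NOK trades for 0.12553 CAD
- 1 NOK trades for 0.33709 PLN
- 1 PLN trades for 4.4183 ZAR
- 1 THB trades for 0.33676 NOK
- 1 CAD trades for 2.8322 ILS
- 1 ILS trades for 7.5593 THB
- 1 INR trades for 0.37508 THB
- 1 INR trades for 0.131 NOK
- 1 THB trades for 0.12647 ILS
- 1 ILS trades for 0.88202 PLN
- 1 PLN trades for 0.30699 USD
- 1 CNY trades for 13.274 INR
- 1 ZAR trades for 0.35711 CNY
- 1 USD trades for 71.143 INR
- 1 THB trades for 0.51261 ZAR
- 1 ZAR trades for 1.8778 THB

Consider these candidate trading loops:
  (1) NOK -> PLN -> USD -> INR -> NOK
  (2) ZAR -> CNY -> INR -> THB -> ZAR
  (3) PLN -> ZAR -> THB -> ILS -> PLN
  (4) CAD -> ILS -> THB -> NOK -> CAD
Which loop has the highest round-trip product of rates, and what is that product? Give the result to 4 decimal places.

0.9644

(1) 0.33709 × 0.30699 × 71.143 × 0.131 = 0.96444
(2) 0.35711 × 13.274 × 0.37508 × 0.51261 = 0.91141
(3) 4.4183 × 1.8778 × 0.12647 × 0.88202 = 0.92549
(4) 2.8322 × 7.5593 × 0.33676 × 0.12553 = 0.90505
Highest is cycle (1) at 0.9644 (≤1, no arbitrage).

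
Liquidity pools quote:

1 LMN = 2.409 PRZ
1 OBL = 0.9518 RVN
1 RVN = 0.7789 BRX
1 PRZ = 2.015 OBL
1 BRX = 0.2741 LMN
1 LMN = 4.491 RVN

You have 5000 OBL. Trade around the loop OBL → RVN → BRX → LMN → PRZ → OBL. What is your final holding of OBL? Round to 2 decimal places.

5000 OBL × 0.9518 = 4759 RVN
4759 RVN × 0.7789 = 3706.7851 BRX
3706.7851 BRX × 0.2741 = 1016.02979591 LMN
1016.02979591 LMN × 2.409 = 2447.61577834719 PRZ
2447.61577834719 PRZ × 2.015 = 4931.94579336958785 OBL

4931.95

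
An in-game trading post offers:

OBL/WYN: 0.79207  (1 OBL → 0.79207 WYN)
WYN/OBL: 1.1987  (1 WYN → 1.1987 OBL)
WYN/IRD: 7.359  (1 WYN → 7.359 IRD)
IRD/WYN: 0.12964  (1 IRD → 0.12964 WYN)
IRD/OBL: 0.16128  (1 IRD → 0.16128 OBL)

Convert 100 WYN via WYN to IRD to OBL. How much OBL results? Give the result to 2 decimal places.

100 WYN × 7.359 = 735.9 IRD
735.9 IRD × 0.16128 = 118.685952 OBL

118.69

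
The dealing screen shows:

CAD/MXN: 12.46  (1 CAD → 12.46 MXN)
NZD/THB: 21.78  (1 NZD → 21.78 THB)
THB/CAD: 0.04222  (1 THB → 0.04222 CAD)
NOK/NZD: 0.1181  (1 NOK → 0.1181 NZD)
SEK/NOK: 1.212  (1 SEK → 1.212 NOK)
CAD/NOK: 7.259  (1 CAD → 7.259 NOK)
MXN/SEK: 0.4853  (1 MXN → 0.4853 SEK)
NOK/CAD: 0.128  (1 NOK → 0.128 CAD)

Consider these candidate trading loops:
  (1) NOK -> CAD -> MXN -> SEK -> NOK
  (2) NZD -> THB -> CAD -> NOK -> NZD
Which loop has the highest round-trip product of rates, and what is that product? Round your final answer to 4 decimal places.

0.9381

(1) 0.128 × 12.46 × 0.4853 × 1.212 = 0.93808
(2) 21.78 × 0.04222 × 7.259 × 0.1181 = 0.78832
Highest is cycle (1) at 0.9381 (≤1, no arbitrage).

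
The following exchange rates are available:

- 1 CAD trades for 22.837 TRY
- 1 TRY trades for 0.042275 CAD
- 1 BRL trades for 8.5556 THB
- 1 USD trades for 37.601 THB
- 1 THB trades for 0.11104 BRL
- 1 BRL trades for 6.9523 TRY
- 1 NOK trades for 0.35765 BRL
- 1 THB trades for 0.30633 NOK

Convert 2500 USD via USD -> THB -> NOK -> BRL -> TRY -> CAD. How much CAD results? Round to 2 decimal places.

3026.91

2500 USD × 37.601 = 94002.5 THB
94002.5 THB × 0.30633 = 28795.785825 NOK
28795.785825 NOK × 0.35765 = 10298.81280031125 BRL
10298.81280031125 BRL × 6.9523 = 71600.436231603903375 TRY
71600.436231603903375 TRY × 0.042275 = 3026.908441691055015178125 CAD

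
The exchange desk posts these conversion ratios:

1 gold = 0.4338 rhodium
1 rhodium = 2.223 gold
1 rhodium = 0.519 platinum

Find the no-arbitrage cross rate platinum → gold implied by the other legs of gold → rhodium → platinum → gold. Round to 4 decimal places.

4.4416

Known legs of the cycle: 0.4338 × 0.519 = 0.2251422
For no arbitrage the full-cycle product must be 1, so the missing rate is 1 / 0.2251422 ≈ 4.441637.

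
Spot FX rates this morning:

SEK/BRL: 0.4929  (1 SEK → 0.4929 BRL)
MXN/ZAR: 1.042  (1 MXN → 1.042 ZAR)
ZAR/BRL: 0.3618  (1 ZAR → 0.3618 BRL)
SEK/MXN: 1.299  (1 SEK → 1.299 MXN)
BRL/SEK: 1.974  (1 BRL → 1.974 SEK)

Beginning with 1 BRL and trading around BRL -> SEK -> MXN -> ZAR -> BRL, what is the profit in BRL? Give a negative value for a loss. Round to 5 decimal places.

1 BRL × 1.974 = 1.974 SEK
1.974 SEK × 1.299 = 2.564226 MXN
2.564226 MXN × 1.042 = 2.671923492 ZAR
2.671923492 ZAR × 0.3618 = 0.9667019194056 BRL
Net change: 0.9667019194056 − 1 = -0.0332980805944 BRL

-0.03330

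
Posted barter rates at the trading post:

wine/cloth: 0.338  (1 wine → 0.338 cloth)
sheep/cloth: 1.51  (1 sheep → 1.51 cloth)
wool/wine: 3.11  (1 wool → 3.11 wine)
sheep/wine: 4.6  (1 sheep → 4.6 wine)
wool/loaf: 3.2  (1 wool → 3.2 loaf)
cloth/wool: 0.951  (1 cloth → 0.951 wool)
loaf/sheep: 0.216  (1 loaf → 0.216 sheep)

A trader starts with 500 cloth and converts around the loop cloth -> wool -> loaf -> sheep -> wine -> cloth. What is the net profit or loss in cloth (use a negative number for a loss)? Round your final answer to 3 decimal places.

500 cloth × 0.951 = 475.5 wool
475.5 wool × 3.2 = 1521.6 loaf
1521.6 loaf × 0.216 = 328.6656 sheep
328.6656 sheep × 4.6 = 1511.86176 wine
1511.86176 wine × 0.338 = 511.00927488 cloth
Net change: 511.00927488 − 500 = 11.00927488 cloth

11.009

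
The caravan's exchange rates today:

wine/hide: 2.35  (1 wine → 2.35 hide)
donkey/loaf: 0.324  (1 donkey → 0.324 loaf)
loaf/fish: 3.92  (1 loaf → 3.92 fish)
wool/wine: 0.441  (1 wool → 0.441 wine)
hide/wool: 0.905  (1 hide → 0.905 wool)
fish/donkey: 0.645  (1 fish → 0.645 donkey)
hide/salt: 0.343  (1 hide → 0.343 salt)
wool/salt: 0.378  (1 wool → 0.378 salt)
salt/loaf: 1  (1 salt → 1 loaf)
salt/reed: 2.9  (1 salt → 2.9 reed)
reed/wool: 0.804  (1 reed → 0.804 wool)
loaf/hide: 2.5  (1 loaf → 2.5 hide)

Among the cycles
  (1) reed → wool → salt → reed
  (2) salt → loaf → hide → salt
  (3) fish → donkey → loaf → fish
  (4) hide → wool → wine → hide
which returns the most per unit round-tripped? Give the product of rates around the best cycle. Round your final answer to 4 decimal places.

(1) 0.804 × 0.378 × 2.9 = 0.88134
(2) 1 × 2.5 × 0.343 = 0.85750
(3) 0.645 × 0.324 × 3.92 = 0.81920
(4) 0.905 × 0.441 × 2.35 = 0.93790
Highest is cycle (4) at 0.9379 (≤1, no arbitrage).

0.9379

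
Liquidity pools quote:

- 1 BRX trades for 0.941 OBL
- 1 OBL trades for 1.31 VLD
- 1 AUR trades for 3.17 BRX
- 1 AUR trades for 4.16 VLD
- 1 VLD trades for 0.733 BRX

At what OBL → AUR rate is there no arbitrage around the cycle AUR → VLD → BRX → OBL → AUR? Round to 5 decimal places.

Known legs of the cycle: 4.16 × 0.733 × 0.941 = 2.86937248
For no arbitrage the full-cycle product must be 1, so the missing rate is 1 / 2.86937248 ≈ 0.3485083.

0.34851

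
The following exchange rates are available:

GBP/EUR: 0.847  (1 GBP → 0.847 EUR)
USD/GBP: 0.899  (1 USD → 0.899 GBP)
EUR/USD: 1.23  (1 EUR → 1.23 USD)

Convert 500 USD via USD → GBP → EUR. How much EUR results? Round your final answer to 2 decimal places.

500 USD × 0.899 = 449.5 GBP
449.5 GBP × 0.847 = 380.7265 EUR

380.73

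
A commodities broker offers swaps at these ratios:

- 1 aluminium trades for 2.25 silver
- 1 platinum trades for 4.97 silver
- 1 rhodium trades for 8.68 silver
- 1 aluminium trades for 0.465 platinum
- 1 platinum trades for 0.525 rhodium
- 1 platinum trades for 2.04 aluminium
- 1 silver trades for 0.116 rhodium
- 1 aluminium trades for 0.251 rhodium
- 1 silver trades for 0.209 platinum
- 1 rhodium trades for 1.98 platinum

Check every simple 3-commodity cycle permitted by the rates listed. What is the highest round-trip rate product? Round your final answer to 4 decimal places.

1.1415

rhodium→platinum→silver→rhodium: 1.98 × 4.97 × 0.116 = 1.14151
rhodium→platinum→aluminium→rhodium: 1.98 × 2.04 × 0.251 = 1.01384
platinum→aluminium→silver→platinum: 2.04 × 2.25 × 0.209 = 0.95931
rhodium→silver→platinum→rhodium: 8.68 × 0.209 × 0.525 = 0.95241
Maximum is rhodium→platinum→silver→rhodium at 1.1415; arbitrage exists.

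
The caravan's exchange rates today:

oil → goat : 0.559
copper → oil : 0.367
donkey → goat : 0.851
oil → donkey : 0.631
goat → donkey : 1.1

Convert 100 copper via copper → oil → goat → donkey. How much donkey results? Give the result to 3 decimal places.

100 copper × 0.367 = 36.7 oil
36.7 oil × 0.559 = 20.5153 goat
20.5153 goat × 1.1 = 22.56683 donkey

22.567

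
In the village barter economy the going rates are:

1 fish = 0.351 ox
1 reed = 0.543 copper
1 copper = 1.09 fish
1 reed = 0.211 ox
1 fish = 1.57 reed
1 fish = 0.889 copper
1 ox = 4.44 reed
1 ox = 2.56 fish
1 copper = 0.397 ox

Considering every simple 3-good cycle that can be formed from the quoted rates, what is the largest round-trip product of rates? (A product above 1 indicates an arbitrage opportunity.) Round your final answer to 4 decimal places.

0.9571

reed→copper→ox→reed: 0.543 × 0.397 × 4.44 = 0.95714
reed→copper→fish→reed: 0.543 × 1.09 × 1.57 = 0.92924
ox→fish→copper→ox: 2.56 × 0.889 × 0.397 = 0.90351
reed→ox→fish→reed: 0.211 × 2.56 × 1.57 = 0.84805
Maximum is reed→copper→ox→reed at 0.9571; no arbitrage — every cycle loses value.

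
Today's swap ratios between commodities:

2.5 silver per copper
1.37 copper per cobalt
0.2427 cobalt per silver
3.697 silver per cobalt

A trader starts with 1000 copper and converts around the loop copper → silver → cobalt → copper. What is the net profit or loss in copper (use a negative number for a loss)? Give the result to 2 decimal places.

1000 copper × 2.5 = 2500 silver
2500 silver × 0.2427 = 606.75 cobalt
606.75 cobalt × 1.37 = 831.2475 copper
Net change: 831.2475 − 1000 = -168.7525 copper

-168.75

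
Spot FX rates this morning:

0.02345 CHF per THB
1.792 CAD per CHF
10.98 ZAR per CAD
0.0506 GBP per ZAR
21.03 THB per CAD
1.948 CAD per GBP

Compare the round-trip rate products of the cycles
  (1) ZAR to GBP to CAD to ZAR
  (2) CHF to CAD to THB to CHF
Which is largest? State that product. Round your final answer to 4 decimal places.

(1) 0.0506 × 1.948 × 10.98 = 1.08229
(2) 1.792 × 21.03 × 0.02345 = 0.88373
Highest is cycle (1) at 1.0823 (>1, arbitrage).

1.0823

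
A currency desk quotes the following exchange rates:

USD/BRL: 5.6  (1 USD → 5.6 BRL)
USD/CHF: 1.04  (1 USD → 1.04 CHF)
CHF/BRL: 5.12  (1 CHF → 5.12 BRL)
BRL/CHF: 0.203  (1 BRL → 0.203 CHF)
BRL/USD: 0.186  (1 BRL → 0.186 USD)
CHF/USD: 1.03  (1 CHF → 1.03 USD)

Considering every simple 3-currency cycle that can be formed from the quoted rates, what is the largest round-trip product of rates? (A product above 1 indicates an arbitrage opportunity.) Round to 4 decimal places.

CHF→USD→BRL→CHF: 1.03 × 5.6 × 0.203 = 1.17090
CHF→BRL→USD→CHF: 5.12 × 0.186 × 1.04 = 0.99041
Maximum is CHF→USD→BRL→CHF at 1.1709; arbitrage exists.

1.1709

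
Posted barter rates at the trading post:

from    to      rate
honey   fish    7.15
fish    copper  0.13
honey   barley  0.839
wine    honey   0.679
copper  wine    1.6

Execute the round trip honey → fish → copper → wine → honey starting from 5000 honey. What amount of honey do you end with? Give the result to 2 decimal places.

5049.04

5000 honey × 7.15 = 35750 fish
35750 fish × 0.13 = 4647.5 copper
4647.5 copper × 1.6 = 7436 wine
7436 wine × 0.679 = 5049.044 honey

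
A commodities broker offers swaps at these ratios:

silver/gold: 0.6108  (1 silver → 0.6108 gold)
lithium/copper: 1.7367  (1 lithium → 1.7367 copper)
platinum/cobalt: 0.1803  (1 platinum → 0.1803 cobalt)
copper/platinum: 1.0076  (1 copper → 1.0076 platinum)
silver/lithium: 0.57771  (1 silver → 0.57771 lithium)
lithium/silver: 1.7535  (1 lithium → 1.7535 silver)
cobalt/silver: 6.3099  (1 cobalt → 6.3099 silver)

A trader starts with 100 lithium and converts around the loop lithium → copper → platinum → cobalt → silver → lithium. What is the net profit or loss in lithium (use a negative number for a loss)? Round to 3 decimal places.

100 lithium × 1.7367 = 173.67 copper
173.67 copper × 1.0076 = 174.989892 platinum
174.989892 platinum × 0.1803 = 31.5506775276 cobalt
31.5506775276 cobalt × 6.3099 = 199.08162013140324 silver
199.08162013140324 silver × 0.57771 = 115.0114427661129657804 lithium
Net change: 115.0114427661129657804 − 100 = 15.0114427661129657804 lithium

15.011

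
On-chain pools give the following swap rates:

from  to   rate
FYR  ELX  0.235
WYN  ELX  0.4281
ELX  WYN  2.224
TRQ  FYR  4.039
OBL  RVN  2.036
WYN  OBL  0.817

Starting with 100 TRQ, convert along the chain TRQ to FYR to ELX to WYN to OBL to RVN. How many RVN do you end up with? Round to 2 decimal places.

351.14

100 TRQ × 4.039 = 403.9 FYR
403.9 FYR × 0.235 = 94.9165 ELX
94.9165 ELX × 2.224 = 211.094296 WYN
211.094296 WYN × 0.817 = 172.464039832 OBL
172.464039832 OBL × 2.036 = 351.136785097952 RVN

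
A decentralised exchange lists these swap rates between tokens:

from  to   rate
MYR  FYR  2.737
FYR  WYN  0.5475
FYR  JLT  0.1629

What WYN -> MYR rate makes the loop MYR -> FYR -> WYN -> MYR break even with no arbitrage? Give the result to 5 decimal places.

0.66733

Known legs of the cycle: 2.737 × 0.5475 = 1.4985075
For no arbitrage the full-cycle product must be 1, so the missing rate is 1 / 1.4985075 ≈ 0.6673307.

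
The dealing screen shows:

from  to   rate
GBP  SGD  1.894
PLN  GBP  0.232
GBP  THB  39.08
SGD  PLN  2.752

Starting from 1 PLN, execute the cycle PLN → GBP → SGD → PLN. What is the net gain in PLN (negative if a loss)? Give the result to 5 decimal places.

0.20925

1 PLN × 0.232 = 0.232 GBP
0.232 GBP × 1.894 = 0.439408 SGD
0.439408 SGD × 2.752 = 1.209250816 PLN
Net change: 1.209250816 − 1 = 0.209250816 PLN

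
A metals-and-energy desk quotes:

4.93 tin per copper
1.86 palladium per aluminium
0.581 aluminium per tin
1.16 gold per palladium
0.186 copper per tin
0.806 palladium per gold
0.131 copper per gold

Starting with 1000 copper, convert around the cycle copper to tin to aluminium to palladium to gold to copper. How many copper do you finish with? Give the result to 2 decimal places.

809.59

1000 copper × 4.93 = 4930 tin
4930 tin × 0.581 = 2864.33 aluminium
2864.33 aluminium × 1.86 = 5327.6538 palladium
5327.6538 palladium × 1.16 = 6180.078408 gold
6180.078408 gold × 0.131 = 809.590271448 copper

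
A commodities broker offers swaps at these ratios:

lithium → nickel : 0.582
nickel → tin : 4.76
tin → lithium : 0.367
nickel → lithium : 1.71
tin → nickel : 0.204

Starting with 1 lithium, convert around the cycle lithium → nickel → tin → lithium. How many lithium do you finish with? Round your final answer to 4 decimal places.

1 lithium × 0.582 = 0.582 nickel
0.582 nickel × 4.76 = 2.77032 tin
2.77032 tin × 0.367 = 1.01670744 lithium

1.0167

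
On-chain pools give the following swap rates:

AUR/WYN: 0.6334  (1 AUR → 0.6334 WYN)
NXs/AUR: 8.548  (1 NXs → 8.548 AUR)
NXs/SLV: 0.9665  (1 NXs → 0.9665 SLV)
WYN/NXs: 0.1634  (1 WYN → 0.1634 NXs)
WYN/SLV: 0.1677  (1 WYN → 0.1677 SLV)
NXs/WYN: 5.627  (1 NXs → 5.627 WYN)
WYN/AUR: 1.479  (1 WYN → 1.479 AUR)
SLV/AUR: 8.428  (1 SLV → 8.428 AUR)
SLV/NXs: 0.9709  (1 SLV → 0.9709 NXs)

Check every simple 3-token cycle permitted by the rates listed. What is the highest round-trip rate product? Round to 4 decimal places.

SLV→NXs→WYN→SLV: 0.9709 × 5.627 × 0.1677 = 0.91619
AUR→WYN→SLV→AUR: 0.6334 × 0.1677 × 8.428 = 0.89523
AUR→WYN→NXs→AUR: 0.6334 × 0.1634 × 8.548 = 0.88470
Maximum is SLV→NXs→WYN→SLV at 0.9162; no arbitrage — every cycle loses value.

0.9162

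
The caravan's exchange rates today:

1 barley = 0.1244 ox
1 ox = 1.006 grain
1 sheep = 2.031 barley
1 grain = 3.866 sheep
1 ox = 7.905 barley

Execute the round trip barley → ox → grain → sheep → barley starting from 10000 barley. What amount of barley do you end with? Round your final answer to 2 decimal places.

9826.30

10000 barley × 0.1244 = 1244 ox
1244 ox × 1.006 = 1251.464 grain
1251.464 grain × 3.866 = 4838.159824 sheep
4838.159824 sheep × 2.031 = 9826.302602544 barley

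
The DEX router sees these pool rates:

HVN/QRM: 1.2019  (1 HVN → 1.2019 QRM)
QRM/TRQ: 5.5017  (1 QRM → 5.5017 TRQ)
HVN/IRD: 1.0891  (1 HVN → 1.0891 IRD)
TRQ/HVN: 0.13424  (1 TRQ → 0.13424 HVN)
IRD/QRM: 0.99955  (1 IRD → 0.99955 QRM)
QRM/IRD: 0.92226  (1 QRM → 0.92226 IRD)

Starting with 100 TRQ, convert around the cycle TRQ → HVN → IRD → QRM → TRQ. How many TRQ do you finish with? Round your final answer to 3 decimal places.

80.399

100 TRQ × 0.13424 = 13.424 HVN
13.424 HVN × 1.0891 = 14.6200784 IRD
14.6200784 IRD × 0.99955 = 14.61349936472 QRM
14.61349936472 QRM × 5.5017 = 80.399089454880024 TRQ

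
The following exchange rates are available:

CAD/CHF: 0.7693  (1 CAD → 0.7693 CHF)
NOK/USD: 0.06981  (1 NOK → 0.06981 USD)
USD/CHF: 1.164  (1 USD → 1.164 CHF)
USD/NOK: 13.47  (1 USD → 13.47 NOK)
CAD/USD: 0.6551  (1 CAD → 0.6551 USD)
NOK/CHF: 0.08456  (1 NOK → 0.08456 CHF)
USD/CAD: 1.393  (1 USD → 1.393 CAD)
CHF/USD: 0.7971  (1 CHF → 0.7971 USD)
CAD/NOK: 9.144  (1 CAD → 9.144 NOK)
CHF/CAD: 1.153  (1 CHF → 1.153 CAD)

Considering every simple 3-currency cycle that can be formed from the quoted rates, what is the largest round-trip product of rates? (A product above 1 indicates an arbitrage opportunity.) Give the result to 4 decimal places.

0.9079

USD→NOK→CHF→USD: 13.47 × 0.08456 × 0.7971 = 0.90792
CAD→NOK→CHF→CAD: 9.144 × 0.08456 × 1.153 = 0.89152
CAD→NOK→USD→CAD: 9.144 × 0.06981 × 1.393 = 0.88921
CAD→USD→CHF→CAD: 0.6551 × 1.164 × 1.153 = 0.87920
CAD→CHF→USD→CAD: 0.7693 × 0.7971 × 1.393 = 0.85420
Maximum is USD→NOK→CHF→USD at 0.9079; no arbitrage — every cycle loses value.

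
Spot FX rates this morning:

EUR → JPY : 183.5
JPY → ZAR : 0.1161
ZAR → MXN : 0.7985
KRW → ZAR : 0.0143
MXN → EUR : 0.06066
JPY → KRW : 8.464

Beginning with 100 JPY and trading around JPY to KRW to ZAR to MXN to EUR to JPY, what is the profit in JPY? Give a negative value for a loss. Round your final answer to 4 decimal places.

100 JPY × 8.464 = 846.4 KRW
846.4 KRW × 0.0143 = 12.10352 ZAR
12.10352 ZAR × 0.7985 = 9.66466072 MXN
9.66466072 MXN × 0.06066 = 0.5862583192752 EUR
0.5862583192752 EUR × 183.5 = 107.5784015869992 JPY
Net change: 107.5784015869992 − 100 = 7.5784015869992 JPY

7.5784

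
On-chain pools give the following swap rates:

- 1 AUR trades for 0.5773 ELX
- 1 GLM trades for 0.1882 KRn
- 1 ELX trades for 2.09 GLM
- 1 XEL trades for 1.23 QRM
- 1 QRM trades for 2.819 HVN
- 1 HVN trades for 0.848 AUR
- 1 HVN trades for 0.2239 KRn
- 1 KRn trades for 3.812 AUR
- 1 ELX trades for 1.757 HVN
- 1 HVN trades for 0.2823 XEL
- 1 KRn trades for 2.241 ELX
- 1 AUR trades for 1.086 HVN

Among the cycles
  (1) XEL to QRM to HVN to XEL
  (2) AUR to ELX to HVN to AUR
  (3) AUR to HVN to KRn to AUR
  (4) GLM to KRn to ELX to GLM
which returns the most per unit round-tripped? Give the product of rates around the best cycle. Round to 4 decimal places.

0.9788

(1) 1.23 × 2.819 × 0.2823 = 0.97884
(2) 0.5773 × 1.757 × 0.848 = 0.86014
(3) 1.086 × 0.2239 × 3.812 = 0.92691
(4) 0.1882 × 2.241 × 2.09 = 0.88147
Highest is cycle (1) at 0.9788 (≤1, no arbitrage).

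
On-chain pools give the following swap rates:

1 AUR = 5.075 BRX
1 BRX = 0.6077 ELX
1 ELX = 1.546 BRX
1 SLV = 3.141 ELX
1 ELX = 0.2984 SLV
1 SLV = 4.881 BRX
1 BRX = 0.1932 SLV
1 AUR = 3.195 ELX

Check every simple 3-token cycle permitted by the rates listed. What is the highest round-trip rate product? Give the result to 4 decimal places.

SLV→ELX→BRX→SLV: 3.141 × 1.546 × 0.1932 = 0.93818
SLV→BRX→ELX→SLV: 4.881 × 0.6077 × 0.2984 = 0.88511
Maximum is SLV→ELX→BRX→SLV at 0.9382; no arbitrage — every cycle loses value.

0.9382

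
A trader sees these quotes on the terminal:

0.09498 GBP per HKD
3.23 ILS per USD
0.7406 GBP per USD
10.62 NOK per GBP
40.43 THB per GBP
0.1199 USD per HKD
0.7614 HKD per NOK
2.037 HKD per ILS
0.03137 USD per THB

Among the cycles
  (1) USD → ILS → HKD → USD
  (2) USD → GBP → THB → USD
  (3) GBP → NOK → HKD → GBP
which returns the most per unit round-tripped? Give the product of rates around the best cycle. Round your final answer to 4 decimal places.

0.9393

(1) 3.23 × 2.037 × 0.1199 = 0.78888
(2) 0.7406 × 40.43 × 0.03137 = 0.93929
(3) 10.62 × 0.7614 × 0.09498 = 0.76801
Highest is cycle (2) at 0.9393 (≤1, no arbitrage).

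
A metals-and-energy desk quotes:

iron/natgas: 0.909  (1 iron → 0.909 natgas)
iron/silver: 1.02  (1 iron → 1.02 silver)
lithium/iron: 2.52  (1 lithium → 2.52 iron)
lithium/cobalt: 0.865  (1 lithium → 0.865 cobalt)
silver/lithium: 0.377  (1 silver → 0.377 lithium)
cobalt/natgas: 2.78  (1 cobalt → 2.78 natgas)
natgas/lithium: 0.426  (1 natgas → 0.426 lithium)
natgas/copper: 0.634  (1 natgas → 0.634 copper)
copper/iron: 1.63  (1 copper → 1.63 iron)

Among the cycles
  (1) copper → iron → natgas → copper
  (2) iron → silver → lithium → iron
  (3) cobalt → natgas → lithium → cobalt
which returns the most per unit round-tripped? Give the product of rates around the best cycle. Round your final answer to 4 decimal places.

1.0244

(1) 1.63 × 0.909 × 0.634 = 0.93938
(2) 1.02 × 0.377 × 2.52 = 0.96904
(3) 2.78 × 0.426 × 0.865 = 1.02440
Highest is cycle (3) at 1.0244 (>1, arbitrage).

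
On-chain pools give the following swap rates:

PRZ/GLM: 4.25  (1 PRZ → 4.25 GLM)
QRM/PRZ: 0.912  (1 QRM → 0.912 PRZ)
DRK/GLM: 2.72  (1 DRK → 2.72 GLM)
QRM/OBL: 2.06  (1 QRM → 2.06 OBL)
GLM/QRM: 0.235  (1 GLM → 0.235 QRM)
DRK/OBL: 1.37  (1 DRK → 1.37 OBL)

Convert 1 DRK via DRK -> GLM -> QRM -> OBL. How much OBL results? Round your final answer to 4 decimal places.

1 DRK × 2.72 = 2.72 GLM
2.72 GLM × 0.235 = 0.6392 QRM
0.6392 QRM × 2.06 = 1.316752 OBL

1.3168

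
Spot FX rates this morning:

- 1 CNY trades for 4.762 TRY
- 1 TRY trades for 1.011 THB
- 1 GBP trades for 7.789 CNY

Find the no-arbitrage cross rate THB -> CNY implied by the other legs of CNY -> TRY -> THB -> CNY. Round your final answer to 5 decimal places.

0.20771

Known legs of the cycle: 4.762 × 1.011 = 4.814382
For no arbitrage the full-cycle product must be 1, so the missing rate is 1 / 4.814382 ≈ 0.2077110.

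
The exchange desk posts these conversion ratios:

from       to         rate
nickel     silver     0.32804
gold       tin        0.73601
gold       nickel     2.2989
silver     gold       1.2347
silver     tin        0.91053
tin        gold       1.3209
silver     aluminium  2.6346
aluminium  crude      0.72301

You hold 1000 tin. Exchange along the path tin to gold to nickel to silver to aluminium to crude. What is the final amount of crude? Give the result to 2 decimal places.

1897.47

1000 tin × 1.3209 = 1320.9 gold
1320.9 gold × 2.2989 = 3036.61701 nickel
3036.61701 nickel × 0.32804 = 996.1318439604 silver
996.1318439604 silver × 2.6346 = 2624.40895609806984 aluminium
2624.40895609806984 aluminium × 0.72301 = 1897.4739193484654750184 crude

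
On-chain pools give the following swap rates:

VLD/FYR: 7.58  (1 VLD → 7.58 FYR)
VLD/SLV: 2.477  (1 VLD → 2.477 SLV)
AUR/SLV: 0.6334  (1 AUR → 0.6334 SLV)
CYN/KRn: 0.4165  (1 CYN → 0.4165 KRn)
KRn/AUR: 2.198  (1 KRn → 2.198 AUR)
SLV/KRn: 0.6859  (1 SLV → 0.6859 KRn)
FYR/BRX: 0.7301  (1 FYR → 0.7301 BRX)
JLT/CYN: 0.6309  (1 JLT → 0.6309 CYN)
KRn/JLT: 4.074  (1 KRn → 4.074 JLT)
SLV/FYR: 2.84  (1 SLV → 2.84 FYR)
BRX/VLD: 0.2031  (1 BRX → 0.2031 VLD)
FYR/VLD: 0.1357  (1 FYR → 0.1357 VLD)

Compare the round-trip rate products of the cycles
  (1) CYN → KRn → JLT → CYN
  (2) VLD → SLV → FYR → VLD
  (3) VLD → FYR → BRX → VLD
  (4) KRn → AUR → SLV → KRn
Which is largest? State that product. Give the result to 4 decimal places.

1.1240

(1) 0.4165 × 4.074 × 0.6309 = 1.07052
(2) 2.477 × 2.84 × 0.1357 = 0.95461
(3) 7.58 × 0.7301 × 0.2031 = 1.12399
(4) 2.198 × 0.6334 × 0.6859 = 0.95492
Highest is cycle (3) at 1.1240 (>1, arbitrage).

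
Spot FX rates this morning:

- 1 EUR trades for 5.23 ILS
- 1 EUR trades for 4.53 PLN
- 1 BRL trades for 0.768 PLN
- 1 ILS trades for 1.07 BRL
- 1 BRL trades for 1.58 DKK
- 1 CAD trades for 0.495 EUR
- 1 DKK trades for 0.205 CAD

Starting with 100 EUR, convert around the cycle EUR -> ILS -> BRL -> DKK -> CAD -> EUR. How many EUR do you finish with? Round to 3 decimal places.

100 EUR × 5.23 = 523 ILS
523 ILS × 1.07 = 559.61 BRL
559.61 BRL × 1.58 = 884.1838 DKK
884.1838 DKK × 0.205 = 181.257679 CAD
181.257679 CAD × 0.495 = 89.722551105 EUR

89.723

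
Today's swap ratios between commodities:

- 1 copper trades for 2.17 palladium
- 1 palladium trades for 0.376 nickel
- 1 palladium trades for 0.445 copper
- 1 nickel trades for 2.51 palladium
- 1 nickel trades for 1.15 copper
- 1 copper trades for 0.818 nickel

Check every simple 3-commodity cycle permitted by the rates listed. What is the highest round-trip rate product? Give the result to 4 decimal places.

0.9383

copper→palladium→nickel→copper: 2.17 × 0.376 × 1.15 = 0.93831
copper→nickel→palladium→copper: 0.818 × 2.51 × 0.445 = 0.91367
Maximum is copper→palladium→nickel→copper at 0.9383; no arbitrage — every cycle loses value.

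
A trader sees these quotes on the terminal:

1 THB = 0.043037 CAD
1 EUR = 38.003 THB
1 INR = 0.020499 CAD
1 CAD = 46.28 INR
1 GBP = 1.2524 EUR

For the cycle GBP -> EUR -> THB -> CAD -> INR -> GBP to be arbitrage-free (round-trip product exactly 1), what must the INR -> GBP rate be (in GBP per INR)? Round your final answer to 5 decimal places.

0.01055

Known legs of the cycle: 1.2524 × 38.003 × 0.043037 × 46.28 = 94.797368327198992
For no arbitrage the full-cycle product must be 1, so the missing rate is 1 / 94.797368327198992 ≈ 0.0105488.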